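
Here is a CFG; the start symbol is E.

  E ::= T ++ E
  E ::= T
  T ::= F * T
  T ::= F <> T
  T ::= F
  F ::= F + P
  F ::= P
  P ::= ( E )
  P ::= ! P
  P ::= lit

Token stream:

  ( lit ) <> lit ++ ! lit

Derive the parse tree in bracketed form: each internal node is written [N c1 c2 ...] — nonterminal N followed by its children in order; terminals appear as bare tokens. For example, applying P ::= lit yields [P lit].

[E [T [F [P ( [E [T [F [P lit]]]] )]] <> [T [F [P lit]]]] ++ [E [T [F [P ! [P lit]]]]]]

E
T ++ E
F <> T ++ E
P <> T ++ E
( E ) <> T ++ E
( T ) <> T ++ E
( F ) <> T ++ E
( P ) <> T ++ E
( lit ) <> T ++ E
( lit ) <> F ++ E
( lit ) <> P ++ E
( lit ) <> lit ++ E
( lit ) <> lit ++ T
( lit ) <> lit ++ F
( lit ) <> lit ++ P
( lit ) <> lit ++ ! P
( lit ) <> lit ++ ! lit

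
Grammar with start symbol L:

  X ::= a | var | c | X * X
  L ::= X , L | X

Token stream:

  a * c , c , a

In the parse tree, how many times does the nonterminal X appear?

5

[L [X [X a] * [X c]] , [L [X c] , [L [X a]]]]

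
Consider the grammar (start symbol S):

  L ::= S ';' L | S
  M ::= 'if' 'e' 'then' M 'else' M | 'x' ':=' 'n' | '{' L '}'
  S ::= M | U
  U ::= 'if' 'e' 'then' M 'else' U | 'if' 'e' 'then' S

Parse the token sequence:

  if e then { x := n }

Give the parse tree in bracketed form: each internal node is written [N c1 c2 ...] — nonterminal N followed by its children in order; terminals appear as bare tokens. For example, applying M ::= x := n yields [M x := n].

[S [U if e then [S [M { [L [S [M x := n]]] }]]]]

S
U
if e then S
if e then M
if e then { L }
if e then { S }
if e then { M }
if e then { x := n }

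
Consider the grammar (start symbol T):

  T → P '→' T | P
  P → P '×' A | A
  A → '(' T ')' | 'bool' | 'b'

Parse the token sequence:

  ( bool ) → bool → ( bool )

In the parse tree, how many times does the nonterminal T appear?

[T [P [A ( [T [P [A bool]]] )]] → [T [P [A bool]] → [T [P [A ( [T [P [A bool]]] )]]]]]

5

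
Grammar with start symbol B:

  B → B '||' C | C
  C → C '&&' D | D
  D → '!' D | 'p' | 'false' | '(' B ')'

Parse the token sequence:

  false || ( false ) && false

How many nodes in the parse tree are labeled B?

3

[B [B [C [D false]]] || [C [C [D ( [B [C [D false]]] )]] && [D false]]]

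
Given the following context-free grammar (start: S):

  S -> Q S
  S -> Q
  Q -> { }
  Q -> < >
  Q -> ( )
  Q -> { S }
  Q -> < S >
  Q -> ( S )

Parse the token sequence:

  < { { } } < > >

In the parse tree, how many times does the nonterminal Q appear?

4

[S [Q < [S [Q { [S [Q { }]] }] [S [Q < >]]] >]]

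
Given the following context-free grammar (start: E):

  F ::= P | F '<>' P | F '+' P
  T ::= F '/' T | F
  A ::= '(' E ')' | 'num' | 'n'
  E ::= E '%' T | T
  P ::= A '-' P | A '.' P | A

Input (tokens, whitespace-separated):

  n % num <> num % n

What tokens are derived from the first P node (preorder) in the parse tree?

n

[E [E [E [T [F [P [A n]]]]] % [T [F [F [P [A num]]] <> [P [A num]]]]] % [T [F [P [A n]]]]]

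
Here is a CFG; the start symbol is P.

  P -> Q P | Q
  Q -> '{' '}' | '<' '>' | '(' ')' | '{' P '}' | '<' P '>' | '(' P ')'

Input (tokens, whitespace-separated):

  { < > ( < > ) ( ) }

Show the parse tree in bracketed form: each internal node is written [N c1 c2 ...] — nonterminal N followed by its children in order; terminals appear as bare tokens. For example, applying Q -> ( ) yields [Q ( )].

[P [Q { [P [Q < >] [P [Q ( [P [Q < >]] )] [P [Q ( )]]]] }]]

P
Q
{ P }
{ Q P }
{ < > P }
{ < > Q P }
{ < > ( P ) P }
{ < > ( Q ) P }
{ < > ( < > ) P }
{ < > ( < > ) Q }
{ < > ( < > ) ( ) }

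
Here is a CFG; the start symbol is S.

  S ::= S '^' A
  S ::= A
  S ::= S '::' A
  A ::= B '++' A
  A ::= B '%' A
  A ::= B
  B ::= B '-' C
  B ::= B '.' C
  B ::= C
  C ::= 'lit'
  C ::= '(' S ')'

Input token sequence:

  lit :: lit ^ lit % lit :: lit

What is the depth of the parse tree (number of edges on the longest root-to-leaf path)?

7

[S [S [S [S [A [B [C lit]]]] :: [A [B [C lit]]]] ^ [A [B [C lit]] % [A [B [C lit]]]]] :: [A [B [C lit]]]]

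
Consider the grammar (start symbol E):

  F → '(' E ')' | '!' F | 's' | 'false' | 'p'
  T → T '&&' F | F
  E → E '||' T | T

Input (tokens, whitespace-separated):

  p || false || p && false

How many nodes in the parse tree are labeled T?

4

[E [E [E [T [F p]]] || [T [F false]]] || [T [T [F p]] && [F false]]]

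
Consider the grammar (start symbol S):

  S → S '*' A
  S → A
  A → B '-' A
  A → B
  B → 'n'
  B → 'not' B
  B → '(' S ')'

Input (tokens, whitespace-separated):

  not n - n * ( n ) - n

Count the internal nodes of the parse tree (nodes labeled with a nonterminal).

14

[S [S [A [B not [B n]] - [A [B n]]]] * [A [B ( [S [A [B n]]] )] - [A [B n]]]]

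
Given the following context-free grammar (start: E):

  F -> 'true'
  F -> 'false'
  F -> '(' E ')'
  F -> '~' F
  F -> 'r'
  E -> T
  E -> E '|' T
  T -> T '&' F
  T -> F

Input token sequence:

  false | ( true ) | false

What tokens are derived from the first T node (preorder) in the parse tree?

[E [E [E [T [F false]]] | [T [F ( [E [T [F true]]] )]]] | [T [F false]]]

false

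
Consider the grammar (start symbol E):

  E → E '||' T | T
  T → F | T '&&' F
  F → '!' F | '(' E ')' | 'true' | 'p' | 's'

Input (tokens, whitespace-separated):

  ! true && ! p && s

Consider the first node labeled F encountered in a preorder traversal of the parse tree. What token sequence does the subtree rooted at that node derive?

[E [T [T [T [F ! [F true]]] && [F ! [F p]]] && [F s]]]

! true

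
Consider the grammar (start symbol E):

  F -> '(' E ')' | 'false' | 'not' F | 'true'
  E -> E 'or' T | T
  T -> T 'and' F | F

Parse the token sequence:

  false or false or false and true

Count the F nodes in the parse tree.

[E [E [E [T [F false]]] or [T [F false]]] or [T [T [F false]] and [F true]]]

4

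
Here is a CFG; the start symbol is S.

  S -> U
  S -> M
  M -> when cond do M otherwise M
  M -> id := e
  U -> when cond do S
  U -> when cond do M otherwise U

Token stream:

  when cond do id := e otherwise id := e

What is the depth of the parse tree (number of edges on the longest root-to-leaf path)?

[S [M when cond do [M id := e] otherwise [M id := e]]]

3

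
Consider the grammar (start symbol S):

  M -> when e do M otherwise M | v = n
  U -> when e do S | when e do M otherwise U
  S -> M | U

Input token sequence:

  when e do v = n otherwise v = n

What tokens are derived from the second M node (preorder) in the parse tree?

v = n

[S [M when e do [M v = n] otherwise [M v = n]]]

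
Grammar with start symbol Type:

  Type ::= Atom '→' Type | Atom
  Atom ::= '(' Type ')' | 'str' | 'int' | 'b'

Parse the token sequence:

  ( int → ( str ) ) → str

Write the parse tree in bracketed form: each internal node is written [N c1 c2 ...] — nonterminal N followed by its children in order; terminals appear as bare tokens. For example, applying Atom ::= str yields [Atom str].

[Type [Atom ( [Type [Atom int] → [Type [Atom ( [Type [Atom str]] )]]] )] → [Type [Atom str]]]

Type
Atom → Type
( Type ) → Type
( Atom → Type ) → Type
( int → Type ) → Type
( int → Atom ) → Type
( int → ( Type ) ) → Type
( int → ( Atom ) ) → Type
( int → ( str ) ) → Type
( int → ( str ) ) → Atom
( int → ( str ) ) → str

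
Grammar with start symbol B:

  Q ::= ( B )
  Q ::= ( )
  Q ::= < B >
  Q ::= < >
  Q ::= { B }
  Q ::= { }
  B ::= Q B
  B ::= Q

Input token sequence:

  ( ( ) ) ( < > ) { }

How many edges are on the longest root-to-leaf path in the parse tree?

5

[B [Q ( [B [Q ( )]] )] [B [Q ( [B [Q < >]] )] [B [Q { }]]]]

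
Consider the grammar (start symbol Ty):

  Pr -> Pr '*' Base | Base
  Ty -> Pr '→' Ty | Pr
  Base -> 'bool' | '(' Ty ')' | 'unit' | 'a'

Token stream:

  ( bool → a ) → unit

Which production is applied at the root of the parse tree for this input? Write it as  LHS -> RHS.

Ty -> Pr '→' Ty

[Ty [Pr [Base ( [Ty [Pr [Base bool]] → [Ty [Pr [Base a]]]] )]] → [Ty [Pr [Base unit]]]]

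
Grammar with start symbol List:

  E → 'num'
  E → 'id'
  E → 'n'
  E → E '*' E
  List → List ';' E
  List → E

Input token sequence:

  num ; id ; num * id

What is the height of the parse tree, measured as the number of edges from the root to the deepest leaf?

[List [List [List [E num]] ; [E id]] ; [E [E num] * [E id]]]

4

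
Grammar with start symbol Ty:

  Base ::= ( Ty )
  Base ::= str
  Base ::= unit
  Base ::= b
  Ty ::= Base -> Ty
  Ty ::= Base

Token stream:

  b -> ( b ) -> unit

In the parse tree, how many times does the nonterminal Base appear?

4

[Ty [Base b] -> [Ty [Base ( [Ty [Base b]] )] -> [Ty [Base unit]]]]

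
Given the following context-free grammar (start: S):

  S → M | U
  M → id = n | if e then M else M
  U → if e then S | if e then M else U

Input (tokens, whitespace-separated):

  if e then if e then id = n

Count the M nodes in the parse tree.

[S [U if e then [S [U if e then [S [M id = n]]]]]]

1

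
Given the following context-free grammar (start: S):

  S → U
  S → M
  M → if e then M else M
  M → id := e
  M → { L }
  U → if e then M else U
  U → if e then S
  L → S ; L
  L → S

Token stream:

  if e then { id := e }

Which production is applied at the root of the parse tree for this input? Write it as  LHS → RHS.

[S [U if e then [S [M { [L [S [M id := e]]] }]]]]

S → U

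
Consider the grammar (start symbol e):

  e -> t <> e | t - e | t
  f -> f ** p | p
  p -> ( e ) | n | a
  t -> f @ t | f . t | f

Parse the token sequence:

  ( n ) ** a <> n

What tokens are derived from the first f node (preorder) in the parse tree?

( n ) ** a

[e [t [f [f [p ( [e [t [f [p n]]]] )]] ** [p a]]] <> [e [t [f [p n]]]]]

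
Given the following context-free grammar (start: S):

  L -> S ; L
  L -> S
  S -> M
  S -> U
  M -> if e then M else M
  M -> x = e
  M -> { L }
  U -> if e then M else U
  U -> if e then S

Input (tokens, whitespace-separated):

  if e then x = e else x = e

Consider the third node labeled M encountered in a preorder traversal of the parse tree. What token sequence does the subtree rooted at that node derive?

[S [M if e then [M x = e] else [M x = e]]]

x = e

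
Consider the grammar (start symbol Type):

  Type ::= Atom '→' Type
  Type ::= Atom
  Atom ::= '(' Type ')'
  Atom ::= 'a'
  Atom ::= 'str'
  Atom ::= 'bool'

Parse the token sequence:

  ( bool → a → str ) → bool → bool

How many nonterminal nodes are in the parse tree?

[Type [Atom ( [Type [Atom bool] → [Type [Atom a] → [Type [Atom str]]]] )] → [Type [Atom bool] → [Type [Atom bool]]]]

12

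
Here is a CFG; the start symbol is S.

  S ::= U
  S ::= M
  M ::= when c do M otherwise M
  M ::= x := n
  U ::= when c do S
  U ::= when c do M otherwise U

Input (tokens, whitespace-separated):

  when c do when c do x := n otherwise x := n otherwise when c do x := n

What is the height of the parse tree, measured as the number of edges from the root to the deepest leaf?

[S [U when c do [M when c do [M x := n] otherwise [M x := n]] otherwise [U when c do [S [M x := n]]]]]

5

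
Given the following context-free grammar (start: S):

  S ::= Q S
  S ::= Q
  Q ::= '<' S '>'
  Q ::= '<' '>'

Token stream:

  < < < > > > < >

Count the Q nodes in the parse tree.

[S [Q < [S [Q < [S [Q < >]] >]] >] [S [Q < >]]]

4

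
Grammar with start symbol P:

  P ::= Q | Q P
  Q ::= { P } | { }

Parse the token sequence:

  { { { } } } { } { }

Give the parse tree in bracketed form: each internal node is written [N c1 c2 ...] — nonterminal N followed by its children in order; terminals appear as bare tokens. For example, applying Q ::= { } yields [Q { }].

[P [Q { [P [Q { [P [Q { }]] }]] }] [P [Q { }] [P [Q { }]]]]

P
Q P
{ P } P
{ Q } P
{ { P } } P
{ { Q } } P
{ { { } } } P
{ { { } } } Q P
{ { { } } } { } P
{ { { } } } { } Q
{ { { } } } { } { }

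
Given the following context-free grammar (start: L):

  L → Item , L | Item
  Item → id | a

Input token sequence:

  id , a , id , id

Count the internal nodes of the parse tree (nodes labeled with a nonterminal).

[L [Item id] , [L [Item a] , [L [Item id] , [L [Item id]]]]]

8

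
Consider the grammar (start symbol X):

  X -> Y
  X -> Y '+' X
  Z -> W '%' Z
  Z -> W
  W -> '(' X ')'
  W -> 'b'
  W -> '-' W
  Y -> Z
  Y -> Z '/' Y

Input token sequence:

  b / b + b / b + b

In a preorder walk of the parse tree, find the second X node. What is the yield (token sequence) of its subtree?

b / b + b

[X [Y [Z [W b]] / [Y [Z [W b]]]] + [X [Y [Z [W b]] / [Y [Z [W b]]]] + [X [Y [Z [W b]]]]]]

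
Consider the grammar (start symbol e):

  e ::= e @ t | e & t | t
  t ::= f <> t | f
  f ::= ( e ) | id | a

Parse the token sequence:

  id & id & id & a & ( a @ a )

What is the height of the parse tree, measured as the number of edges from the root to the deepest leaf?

[e [e [e [e [e [t [f id]]] & [t [f id]]] & [t [f id]]] & [t [f a]]] & [t [f ( [e [e [t [f a]]] @ [t [f a]]] )]]]

7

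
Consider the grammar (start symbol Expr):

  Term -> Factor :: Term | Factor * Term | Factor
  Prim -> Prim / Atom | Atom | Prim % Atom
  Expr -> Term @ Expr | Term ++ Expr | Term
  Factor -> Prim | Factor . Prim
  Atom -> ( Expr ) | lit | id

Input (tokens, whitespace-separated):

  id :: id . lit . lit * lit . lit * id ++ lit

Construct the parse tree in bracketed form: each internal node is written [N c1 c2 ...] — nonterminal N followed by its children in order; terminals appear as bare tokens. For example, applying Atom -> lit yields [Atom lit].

[Expr [Term [Factor [Prim [Atom id]]] :: [Term [Factor [Factor [Factor [Prim [Atom id]]] . [Prim [Atom lit]]] . [Prim [Atom lit]]] * [Term [Factor [Factor [Prim [Atom lit]]] . [Prim [Atom lit]]] * [Term [Factor [Prim [Atom id]]]]]]] ++ [Expr [Term [Factor [Prim [Atom lit]]]]]]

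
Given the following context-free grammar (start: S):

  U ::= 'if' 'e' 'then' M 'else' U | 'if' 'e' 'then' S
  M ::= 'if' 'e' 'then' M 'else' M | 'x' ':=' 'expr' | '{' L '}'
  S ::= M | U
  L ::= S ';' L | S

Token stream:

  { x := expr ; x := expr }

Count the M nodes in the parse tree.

3

[S [M { [L [S [M x := expr]] ; [L [S [M x := expr]]]] }]]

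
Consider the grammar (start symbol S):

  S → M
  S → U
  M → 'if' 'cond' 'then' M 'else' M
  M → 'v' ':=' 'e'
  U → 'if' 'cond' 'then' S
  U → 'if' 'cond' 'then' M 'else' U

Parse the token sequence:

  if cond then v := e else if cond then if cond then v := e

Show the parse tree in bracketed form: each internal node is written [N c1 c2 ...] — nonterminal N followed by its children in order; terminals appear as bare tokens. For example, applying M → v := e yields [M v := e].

[S [U if cond then [M v := e] else [U if cond then [S [U if cond then [S [M v := e]]]]]]]

S
U
if cond then M else U
if cond then v := e else U
if cond then v := e else if cond then S
if cond then v := e else if cond then U
if cond then v := e else if cond then if cond then S
if cond then v := e else if cond then if cond then M
if cond then v := e else if cond then if cond then v := e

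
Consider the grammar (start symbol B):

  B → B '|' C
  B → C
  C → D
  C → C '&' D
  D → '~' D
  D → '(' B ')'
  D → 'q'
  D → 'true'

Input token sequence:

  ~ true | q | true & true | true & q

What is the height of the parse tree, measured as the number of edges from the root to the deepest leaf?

[B [B [B [B [C [D ~ [D true]]]] | [C [D q]]] | [C [C [D true]] & [D true]]] | [C [C [D true]] & [D q]]]

7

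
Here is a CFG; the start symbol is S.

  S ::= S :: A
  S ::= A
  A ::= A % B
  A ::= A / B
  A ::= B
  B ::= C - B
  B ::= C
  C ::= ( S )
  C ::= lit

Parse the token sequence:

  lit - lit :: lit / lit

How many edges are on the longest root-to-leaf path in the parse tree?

[S [S [A [B [C lit] - [B [C lit]]]]] :: [A [A [B [C lit]]] / [B [C lit]]]]

6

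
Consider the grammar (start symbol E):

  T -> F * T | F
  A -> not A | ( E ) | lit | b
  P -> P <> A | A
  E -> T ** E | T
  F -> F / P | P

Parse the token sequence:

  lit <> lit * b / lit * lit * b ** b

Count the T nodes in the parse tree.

5

[E [T [F [P [P [A lit]] <> [A lit]]] * [T [F [F [P [A b]]] / [P [A lit]]] * [T [F [P [A lit]]] * [T [F [P [A b]]]]]]] ** [E [T [F [P [A b]]]]]]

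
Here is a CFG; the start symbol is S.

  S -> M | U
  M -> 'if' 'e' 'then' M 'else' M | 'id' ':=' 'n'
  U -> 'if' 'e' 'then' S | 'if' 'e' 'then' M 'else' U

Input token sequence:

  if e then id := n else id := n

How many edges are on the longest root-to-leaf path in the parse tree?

[S [M if e then [M id := n] else [M id := n]]]

3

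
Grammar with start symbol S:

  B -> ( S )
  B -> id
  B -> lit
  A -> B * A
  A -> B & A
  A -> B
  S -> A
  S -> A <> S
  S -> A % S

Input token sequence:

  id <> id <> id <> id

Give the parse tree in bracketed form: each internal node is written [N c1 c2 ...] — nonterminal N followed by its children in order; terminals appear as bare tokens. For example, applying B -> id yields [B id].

S
A <> S
B <> S
id <> S
id <> A <> S
id <> B <> S
id <> id <> S
id <> id <> A <> S
id <> id <> B <> S
id <> id <> id <> S
id <> id <> id <> A
id <> id <> id <> B
id <> id <> id <> id

[S [A [B id]] <> [S [A [B id]] <> [S [A [B id]] <> [S [A [B id]]]]]]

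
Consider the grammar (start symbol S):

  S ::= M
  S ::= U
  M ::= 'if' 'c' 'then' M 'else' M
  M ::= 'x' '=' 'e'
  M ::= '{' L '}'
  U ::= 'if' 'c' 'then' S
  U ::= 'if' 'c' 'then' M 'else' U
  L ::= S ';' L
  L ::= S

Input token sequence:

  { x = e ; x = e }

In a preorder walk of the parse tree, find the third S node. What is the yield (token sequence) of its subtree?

x = e

[S [M { [L [S [M x = e]] ; [L [S [M x = e]]]] }]]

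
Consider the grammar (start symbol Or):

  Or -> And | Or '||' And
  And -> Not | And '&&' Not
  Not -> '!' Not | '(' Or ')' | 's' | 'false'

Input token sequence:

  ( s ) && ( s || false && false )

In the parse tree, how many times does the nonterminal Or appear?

4

[Or [And [And [Not ( [Or [And [Not s]]] )]] && [Not ( [Or [Or [And [Not s]]] || [And [And [Not false]] && [Not false]]] )]]]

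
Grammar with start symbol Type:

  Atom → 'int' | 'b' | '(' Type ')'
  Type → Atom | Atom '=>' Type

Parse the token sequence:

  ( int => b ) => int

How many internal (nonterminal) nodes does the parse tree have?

[Type [Atom ( [Type [Atom int] => [Type [Atom b]]] )] => [Type [Atom int]]]

8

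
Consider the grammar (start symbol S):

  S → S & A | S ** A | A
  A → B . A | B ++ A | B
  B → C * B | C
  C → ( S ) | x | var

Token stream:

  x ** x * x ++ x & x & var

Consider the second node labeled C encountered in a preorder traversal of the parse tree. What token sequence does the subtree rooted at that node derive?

x

[S [S [S [S [A [B [C x]]]] ** [A [B [C x] * [B [C x]]] ++ [A [B [C x]]]]] & [A [B [C x]]]] & [A [B [C var]]]]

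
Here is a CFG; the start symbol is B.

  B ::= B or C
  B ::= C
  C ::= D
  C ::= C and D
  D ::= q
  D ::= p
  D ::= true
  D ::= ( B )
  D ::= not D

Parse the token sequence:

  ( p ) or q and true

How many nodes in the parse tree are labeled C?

[B [B [C [D ( [B [C [D p]]] )]]] or [C [C [D q]] and [D true]]]

4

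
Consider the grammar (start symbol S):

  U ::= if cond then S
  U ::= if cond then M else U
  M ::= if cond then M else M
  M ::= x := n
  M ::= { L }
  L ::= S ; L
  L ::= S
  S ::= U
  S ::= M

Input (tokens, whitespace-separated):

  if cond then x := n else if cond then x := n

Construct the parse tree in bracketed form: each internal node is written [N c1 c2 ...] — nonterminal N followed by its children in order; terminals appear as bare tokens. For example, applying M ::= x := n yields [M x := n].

[S [U if cond then [M x := n] else [U if cond then [S [M x := n]]]]]

S
U
if cond then M else U
if cond then x := n else U
if cond then x := n else if cond then S
if cond then x := n else if cond then M
if cond then x := n else if cond then x := n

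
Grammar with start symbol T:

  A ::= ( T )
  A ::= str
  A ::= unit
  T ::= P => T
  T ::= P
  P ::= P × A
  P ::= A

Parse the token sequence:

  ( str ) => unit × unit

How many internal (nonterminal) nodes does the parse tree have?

11

[T [P [A ( [T [P [A str]]] )]] => [T [P [P [A unit]] × [A unit]]]]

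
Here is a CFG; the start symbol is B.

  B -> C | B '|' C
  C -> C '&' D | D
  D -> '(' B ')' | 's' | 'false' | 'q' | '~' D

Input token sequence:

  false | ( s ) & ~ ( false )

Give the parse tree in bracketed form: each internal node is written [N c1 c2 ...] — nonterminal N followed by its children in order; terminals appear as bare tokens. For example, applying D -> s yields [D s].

[B [B [C [D false]]] | [C [C [D ( [B [C [D s]]] )]] & [D ~ [D ( [B [C [D false]]] )]]]]

B
B | C
C | C
D | C
false | C
false | C & D
false | D & D
false | ( B ) & D
false | ( C ) & D
false | ( D ) & D
false | ( s ) & D
false | ( s ) & ~ D
false | ( s ) & ~ ( B )
false | ( s ) & ~ ( C )
false | ( s ) & ~ ( D )
false | ( s ) & ~ ( false )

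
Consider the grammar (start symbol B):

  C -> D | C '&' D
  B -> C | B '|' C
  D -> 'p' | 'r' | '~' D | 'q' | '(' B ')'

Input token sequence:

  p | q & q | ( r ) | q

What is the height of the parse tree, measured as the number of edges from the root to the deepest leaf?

7

[B [B [B [B [C [D p]]] | [C [C [D q]] & [D q]]] | [C [D ( [B [C [D r]]] )]]] | [C [D q]]]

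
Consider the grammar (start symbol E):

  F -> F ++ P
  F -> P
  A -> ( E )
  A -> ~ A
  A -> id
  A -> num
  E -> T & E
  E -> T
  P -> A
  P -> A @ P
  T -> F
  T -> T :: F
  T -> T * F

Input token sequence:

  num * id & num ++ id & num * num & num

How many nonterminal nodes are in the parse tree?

[E [T [T [F [P [A num]]]] * [F [P [A id]]]] & [E [T [F [F [P [A num]]] ++ [P [A id]]]] & [E [T [T [F [P [A num]]]] * [F [P [A num]]]] & [E [T [F [P [A num]]]]]]]]

31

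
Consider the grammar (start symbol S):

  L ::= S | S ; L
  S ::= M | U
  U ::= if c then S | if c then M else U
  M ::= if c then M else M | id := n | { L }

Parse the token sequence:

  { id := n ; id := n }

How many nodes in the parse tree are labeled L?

2

[S [M { [L [S [M id := n]] ; [L [S [M id := n]]]] }]]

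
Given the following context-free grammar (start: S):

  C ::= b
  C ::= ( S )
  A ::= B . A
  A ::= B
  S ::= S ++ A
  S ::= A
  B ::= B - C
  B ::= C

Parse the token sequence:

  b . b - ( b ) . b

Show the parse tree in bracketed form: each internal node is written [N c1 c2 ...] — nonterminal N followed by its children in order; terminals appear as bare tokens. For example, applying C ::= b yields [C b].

S
A
B . A
C . A
b . A
b . B . A
b . B - C . A
b . C - C . A
b . b - C . A
b . b - ( S ) . A
b . b - ( A ) . A
b . b - ( B ) . A
b . b - ( C ) . A
b . b - ( b ) . A
b . b - ( b ) . B
b . b - ( b ) . C
b . b - ( b ) . b

[S [A [B [C b]] . [A [B [B [C b]] - [C ( [S [A [B [C b]]]] )]] . [A [B [C b]]]]]]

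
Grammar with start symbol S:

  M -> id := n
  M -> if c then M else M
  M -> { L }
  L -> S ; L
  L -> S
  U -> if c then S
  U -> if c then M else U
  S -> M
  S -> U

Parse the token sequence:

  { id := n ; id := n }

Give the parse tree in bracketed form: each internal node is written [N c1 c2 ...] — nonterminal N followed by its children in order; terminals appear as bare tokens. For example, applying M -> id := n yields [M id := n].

S
M
{ L }
{ S ; L }
{ M ; L }
{ id := n ; L }
{ id := n ; S }
{ id := n ; M }
{ id := n ; id := n }

[S [M { [L [S [M id := n]] ; [L [S [M id := n]]]] }]]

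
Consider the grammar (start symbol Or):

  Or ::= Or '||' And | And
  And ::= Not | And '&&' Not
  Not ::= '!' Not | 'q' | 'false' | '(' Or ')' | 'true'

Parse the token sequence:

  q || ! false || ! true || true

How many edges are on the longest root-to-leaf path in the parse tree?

6

[Or [Or [Or [Or [And [Not q]]] || [And [Not ! [Not false]]]] || [And [Not ! [Not true]]]] || [And [Not true]]]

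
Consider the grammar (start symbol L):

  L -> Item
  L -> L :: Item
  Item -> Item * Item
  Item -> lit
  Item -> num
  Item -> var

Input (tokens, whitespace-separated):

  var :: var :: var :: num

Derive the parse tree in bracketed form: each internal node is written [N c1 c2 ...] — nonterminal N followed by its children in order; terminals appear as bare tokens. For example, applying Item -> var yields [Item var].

[L [L [L [L [Item var]] :: [Item var]] :: [Item var]] :: [Item num]]

L
L :: Item
L :: Item :: Item
L :: Item :: Item :: Item
Item :: Item :: Item :: Item
var :: Item :: Item :: Item
var :: var :: Item :: Item
var :: var :: var :: Item
var :: var :: var :: num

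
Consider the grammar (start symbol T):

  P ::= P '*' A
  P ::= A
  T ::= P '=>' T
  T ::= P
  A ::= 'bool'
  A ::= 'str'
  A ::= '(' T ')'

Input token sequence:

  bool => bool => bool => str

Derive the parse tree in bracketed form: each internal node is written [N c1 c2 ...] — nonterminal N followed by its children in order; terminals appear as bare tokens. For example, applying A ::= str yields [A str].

[T [P [A bool]] => [T [P [A bool]] => [T [P [A bool]] => [T [P [A str]]]]]]

T
P => T
A => T
bool => T
bool => P => T
bool => A => T
bool => bool => T
bool => bool => P => T
bool => bool => A => T
bool => bool => bool => T
bool => bool => bool => P
bool => bool => bool => A
bool => bool => bool => str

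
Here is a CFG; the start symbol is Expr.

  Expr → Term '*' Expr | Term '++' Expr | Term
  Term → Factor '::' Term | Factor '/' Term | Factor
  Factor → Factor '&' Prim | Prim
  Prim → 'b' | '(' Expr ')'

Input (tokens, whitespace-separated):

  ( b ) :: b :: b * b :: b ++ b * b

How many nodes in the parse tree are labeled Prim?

[Expr [Term [Factor [Prim ( [Expr [Term [Factor [Prim b]]]] )]] :: [Term [Factor [Prim b]] :: [Term [Factor [Prim b]]]]] * [Expr [Term [Factor [Prim b]] :: [Term [Factor [Prim b]]]] ++ [Expr [Term [Factor [Prim b]]] * [Expr [Term [Factor [Prim b]]]]]]]

8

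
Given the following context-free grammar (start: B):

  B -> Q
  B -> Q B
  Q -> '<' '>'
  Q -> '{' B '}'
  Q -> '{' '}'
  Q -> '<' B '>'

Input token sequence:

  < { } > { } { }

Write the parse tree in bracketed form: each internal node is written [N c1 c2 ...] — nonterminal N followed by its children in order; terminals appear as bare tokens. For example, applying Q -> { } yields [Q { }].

[B [Q < [B [Q { }]] >] [B [Q { }] [B [Q { }]]]]

B
Q B
< B > B
< Q > B
< { } > B
< { } > Q B
< { } > { } B
< { } > { } Q
< { } > { } { }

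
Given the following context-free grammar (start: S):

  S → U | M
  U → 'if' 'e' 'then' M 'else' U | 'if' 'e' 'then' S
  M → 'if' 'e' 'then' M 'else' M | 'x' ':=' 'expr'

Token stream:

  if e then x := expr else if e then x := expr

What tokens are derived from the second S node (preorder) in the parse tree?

x := expr

[S [U if e then [M x := expr] else [U if e then [S [M x := expr]]]]]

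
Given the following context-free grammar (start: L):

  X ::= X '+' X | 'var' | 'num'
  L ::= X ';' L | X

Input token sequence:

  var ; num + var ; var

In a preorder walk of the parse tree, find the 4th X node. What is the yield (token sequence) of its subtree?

var

[L [X var] ; [L [X [X num] + [X var]] ; [L [X var]]]]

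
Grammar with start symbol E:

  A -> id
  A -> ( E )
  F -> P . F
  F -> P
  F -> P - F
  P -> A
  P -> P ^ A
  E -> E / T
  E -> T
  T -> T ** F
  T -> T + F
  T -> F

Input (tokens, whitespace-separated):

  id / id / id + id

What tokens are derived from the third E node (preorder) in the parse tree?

[E [E [E [T [F [P [A id]]]]] / [T [F [P [A id]]]]] / [T [T [F [P [A id]]]] + [F [P [A id]]]]]

id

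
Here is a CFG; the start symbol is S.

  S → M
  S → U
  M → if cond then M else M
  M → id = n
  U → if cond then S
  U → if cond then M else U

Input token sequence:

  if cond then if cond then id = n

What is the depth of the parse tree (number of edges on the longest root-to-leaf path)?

[S [U if cond then [S [U if cond then [S [M id = n]]]]]]

6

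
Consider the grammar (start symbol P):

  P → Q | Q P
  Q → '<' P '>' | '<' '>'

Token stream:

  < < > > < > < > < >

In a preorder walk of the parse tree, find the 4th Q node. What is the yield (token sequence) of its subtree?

[P [Q < [P [Q < >]] >] [P [Q < >] [P [Q < >] [P [Q < >]]]]]

< >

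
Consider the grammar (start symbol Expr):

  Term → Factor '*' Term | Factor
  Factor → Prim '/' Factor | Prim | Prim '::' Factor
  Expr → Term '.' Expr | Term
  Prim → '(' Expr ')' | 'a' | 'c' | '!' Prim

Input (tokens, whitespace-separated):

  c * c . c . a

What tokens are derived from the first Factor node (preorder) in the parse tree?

c

[Expr [Term [Factor [Prim c]] * [Term [Factor [Prim c]]]] . [Expr [Term [Factor [Prim c]]] . [Expr [Term [Factor [Prim a]]]]]]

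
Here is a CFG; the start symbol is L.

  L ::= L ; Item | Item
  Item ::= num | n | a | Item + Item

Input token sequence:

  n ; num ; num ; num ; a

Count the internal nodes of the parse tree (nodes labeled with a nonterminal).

10

[L [L [L [L [L [Item n]] ; [Item num]] ; [Item num]] ; [Item num]] ; [Item a]]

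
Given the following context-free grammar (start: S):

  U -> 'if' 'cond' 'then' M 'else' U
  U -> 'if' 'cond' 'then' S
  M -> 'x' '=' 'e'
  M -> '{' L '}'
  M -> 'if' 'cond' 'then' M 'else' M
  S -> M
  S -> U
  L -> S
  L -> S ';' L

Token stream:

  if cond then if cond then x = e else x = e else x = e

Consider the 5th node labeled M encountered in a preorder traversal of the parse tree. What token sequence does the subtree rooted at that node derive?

[S [M if cond then [M if cond then [M x = e] else [M x = e]] else [M x = e]]]

x = e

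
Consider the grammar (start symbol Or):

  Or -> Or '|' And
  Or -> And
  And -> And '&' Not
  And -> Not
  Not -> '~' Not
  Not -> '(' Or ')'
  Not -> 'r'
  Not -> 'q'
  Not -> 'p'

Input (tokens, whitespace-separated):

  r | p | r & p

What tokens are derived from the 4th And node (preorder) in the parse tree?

[Or [Or [Or [And [Not r]]] | [And [Not p]]] | [And [And [Not r]] & [Not p]]]

r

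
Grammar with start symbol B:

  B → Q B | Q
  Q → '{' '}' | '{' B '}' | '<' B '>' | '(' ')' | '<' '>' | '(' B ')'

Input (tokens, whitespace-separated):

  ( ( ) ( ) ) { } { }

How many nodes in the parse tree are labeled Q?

5

[B [Q ( [B [Q ( )] [B [Q ( )]]] )] [B [Q { }] [B [Q { }]]]]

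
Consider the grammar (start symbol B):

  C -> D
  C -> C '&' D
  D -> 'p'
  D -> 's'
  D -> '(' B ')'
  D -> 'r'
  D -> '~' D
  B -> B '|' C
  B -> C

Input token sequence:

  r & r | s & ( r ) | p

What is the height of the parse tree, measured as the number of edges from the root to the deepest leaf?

[B [B [B [C [C [D r]] & [D r]]] | [C [C [D s]] & [D ( [B [C [D r]]] )]]] | [C [D p]]]

7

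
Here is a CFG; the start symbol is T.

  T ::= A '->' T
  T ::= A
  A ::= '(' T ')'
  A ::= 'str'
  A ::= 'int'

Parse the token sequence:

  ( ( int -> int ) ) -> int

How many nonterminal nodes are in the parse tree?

10

[T [A ( [T [A ( [T [A int] -> [T [A int]]] )]] )] -> [T [A int]]]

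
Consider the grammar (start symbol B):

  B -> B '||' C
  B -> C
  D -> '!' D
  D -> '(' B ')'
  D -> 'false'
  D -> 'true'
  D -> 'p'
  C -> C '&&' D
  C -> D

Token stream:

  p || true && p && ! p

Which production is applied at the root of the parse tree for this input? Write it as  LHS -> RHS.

[B [B [C [D p]]] || [C [C [C [D true]] && [D p]] && [D ! [D p]]]]

B -> B '||' C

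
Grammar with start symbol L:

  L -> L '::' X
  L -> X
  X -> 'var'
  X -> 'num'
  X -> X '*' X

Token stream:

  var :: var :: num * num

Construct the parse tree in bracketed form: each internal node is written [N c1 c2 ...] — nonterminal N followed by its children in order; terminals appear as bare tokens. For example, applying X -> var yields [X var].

[L [L [L [X var]] :: [X var]] :: [X [X num] * [X num]]]

L
L :: X
L :: X :: X
X :: X :: X
var :: X :: X
var :: var :: X
var :: var :: X * X
var :: var :: num * X
var :: var :: num * num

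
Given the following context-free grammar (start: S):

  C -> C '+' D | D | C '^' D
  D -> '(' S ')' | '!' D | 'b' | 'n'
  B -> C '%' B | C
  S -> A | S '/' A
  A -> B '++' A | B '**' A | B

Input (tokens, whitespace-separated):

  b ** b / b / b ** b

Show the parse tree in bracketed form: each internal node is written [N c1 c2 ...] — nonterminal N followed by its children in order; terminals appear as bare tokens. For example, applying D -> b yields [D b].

[S [S [S [A [B [C [D b]]] ** [A [B [C [D b]]]]]] / [A [B [C [D b]]]]] / [A [B [C [D b]]] ** [A [B [C [D b]]]]]]

S
S / A
S / A / A
A / A / A
B ** A / A / A
C ** A / A / A
D ** A / A / A
b ** A / A / A
b ** B / A / A
b ** C / A / A
b ** D / A / A
b ** b / A / A
b ** b / B / A
b ** b / C / A
b ** b / D / A
b ** b / b / A
b ** b / b / B ** A
b ** b / b / C ** A
b ** b / b / D ** A
b ** b / b / b ** A
b ** b / b / b ** B
b ** b / b / b ** C
b ** b / b / b ** D
b ** b / b / b ** b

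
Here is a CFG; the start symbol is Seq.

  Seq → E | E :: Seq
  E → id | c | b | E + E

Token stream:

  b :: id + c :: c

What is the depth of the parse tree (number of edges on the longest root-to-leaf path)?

[Seq [E b] :: [Seq [E [E id] + [E c]] :: [Seq [E c]]]]

4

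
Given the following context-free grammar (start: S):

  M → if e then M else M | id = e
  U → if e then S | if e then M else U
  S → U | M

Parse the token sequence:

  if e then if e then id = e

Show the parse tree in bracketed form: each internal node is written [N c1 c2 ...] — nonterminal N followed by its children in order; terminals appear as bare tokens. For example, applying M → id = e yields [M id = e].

S
U
if e then S
if e then U
if e then if e then S
if e then if e then M
if e then if e then id = e

[S [U if e then [S [U if e then [S [M id = e]]]]]]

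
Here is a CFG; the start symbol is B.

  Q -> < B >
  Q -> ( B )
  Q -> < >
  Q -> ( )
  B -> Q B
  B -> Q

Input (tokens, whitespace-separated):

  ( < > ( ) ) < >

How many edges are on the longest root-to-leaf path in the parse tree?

5

[B [Q ( [B [Q < >] [B [Q ( )]]] )] [B [Q < >]]]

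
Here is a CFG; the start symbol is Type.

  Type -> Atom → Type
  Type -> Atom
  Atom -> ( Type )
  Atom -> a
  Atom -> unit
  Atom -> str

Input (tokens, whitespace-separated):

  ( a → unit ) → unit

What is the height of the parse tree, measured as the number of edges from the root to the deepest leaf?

[Type [Atom ( [Type [Atom a] → [Type [Atom unit]]] )] → [Type [Atom unit]]]

5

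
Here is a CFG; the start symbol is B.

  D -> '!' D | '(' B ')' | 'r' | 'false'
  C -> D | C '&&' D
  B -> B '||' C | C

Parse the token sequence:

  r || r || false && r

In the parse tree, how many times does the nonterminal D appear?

[B [B [B [C [D r]]] || [C [D r]]] || [C [C [D false]] && [D r]]]

4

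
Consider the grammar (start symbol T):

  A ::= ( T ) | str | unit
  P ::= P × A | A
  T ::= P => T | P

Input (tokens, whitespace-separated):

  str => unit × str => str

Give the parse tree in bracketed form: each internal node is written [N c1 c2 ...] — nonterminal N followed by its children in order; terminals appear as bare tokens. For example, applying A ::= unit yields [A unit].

[T [P [A str]] => [T [P [P [A unit]] × [A str]] => [T [P [A str]]]]]

T
P => T
A => T
str => T
str => P => T
str => P × A => T
str => A × A => T
str => unit × A => T
str => unit × str => T
str => unit × str => P
str => unit × str => A
str => unit × str => str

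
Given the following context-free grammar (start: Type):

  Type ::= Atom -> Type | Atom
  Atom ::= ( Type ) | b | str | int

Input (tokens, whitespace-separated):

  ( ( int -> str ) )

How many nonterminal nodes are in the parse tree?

8

[Type [Atom ( [Type [Atom ( [Type [Atom int] -> [Type [Atom str]]] )]] )]]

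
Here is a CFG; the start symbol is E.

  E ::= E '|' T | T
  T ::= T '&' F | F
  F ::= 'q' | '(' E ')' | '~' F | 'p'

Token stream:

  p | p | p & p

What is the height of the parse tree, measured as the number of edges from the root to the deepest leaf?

5

[E [E [E [T [F p]]] | [T [F p]]] | [T [T [F p]] & [F p]]]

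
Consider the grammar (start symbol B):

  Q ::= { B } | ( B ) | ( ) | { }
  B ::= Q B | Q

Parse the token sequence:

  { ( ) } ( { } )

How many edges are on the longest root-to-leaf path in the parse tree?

5

[B [Q { [B [Q ( )]] }] [B [Q ( [B [Q { }]] )]]]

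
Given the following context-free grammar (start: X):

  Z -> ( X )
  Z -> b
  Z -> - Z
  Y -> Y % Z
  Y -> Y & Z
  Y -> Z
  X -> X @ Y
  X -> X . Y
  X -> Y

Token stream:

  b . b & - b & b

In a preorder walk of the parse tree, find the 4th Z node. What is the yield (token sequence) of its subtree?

b

[X [X [Y [Z b]]] . [Y [Y [Y [Z b]] & [Z - [Z b]]] & [Z b]]]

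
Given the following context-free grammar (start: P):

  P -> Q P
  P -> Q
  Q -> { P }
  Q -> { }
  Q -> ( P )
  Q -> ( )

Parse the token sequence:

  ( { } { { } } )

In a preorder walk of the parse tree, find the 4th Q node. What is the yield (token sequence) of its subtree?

{ }

[P [Q ( [P [Q { }] [P [Q { [P [Q { }]] }]]] )]]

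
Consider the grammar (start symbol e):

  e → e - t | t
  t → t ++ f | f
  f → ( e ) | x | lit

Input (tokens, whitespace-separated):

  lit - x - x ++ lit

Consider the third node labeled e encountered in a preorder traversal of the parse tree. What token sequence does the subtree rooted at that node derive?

[e [e [e [t [f lit]]] - [t [f x]]] - [t [t [f x]] ++ [f lit]]]

lit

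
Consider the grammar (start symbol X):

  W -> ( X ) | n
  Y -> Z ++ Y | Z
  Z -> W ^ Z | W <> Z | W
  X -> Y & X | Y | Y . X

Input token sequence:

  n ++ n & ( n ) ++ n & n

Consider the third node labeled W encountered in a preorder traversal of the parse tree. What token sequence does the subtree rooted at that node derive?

[X [Y [Z [W n]] ++ [Y [Z [W n]]]] & [X [Y [Z [W ( [X [Y [Z [W n]]]] )]] ++ [Y [Z [W n]]]] & [X [Y [Z [W n]]]]]]

( n )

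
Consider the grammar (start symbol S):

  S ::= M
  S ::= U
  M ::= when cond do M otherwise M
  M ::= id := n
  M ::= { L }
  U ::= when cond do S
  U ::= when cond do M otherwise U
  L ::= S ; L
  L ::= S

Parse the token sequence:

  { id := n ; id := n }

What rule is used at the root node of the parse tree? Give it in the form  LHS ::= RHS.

[S [M { [L [S [M id := n]] ; [L [S [M id := n]]]] }]]

S ::= M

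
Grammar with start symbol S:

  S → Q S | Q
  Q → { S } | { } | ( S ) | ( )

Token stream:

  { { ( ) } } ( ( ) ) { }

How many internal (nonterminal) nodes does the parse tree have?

12

[S [Q { [S [Q { [S [Q ( )]] }]] }] [S [Q ( [S [Q ( )]] )] [S [Q { }]]]]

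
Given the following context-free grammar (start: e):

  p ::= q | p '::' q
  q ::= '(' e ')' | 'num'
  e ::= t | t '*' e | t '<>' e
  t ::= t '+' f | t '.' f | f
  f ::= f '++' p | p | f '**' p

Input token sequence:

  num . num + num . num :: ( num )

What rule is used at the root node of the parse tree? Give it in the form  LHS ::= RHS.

e ::= t

[e [t [t [t [t [f [p [q num]]]] . [f [p [q num]]]] + [f [p [q num]]]] . [f [p [p [q num]] :: [q ( [e [t [f [p [q num]]]]] )]]]]]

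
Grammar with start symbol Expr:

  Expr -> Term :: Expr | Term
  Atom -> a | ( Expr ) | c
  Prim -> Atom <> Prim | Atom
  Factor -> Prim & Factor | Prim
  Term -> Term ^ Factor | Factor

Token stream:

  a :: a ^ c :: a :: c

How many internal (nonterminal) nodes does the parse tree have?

[Expr [Term [Factor [Prim [Atom a]]]] :: [Expr [Term [Term [Factor [Prim [Atom a]]]] ^ [Factor [Prim [Atom c]]]] :: [Expr [Term [Factor [Prim [Atom a]]]] :: [Expr [Term [Factor [Prim [Atom c]]]]]]]]

24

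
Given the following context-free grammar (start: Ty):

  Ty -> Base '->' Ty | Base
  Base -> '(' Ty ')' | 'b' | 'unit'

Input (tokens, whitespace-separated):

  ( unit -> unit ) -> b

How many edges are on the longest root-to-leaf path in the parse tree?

5

[Ty [Base ( [Ty [Base unit] -> [Ty [Base unit]]] )] -> [Ty [Base b]]]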